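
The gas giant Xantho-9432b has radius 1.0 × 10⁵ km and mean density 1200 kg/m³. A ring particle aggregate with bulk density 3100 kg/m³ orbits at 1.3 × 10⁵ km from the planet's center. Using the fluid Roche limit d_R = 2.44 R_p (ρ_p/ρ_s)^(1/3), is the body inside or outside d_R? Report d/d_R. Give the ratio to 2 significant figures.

d_R = 2.44 × (1.0 × 10⁵ km) × (1200/3100)^(1/3) = 1.778 × 10⁵ km
d/d_R = (1.3 × 10⁵) / (1.778 × 10⁵) = 0.73
Since d/d_R < 1, the body is inside the Roche limit.

inside; d/d_R ≈ 0.73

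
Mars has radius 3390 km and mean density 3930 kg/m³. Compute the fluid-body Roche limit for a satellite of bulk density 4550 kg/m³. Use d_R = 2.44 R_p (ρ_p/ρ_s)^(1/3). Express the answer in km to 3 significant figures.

7880 km

d_R = 2.44 × 3390 km × (3930/4550)^(1/3)
    = 7880 km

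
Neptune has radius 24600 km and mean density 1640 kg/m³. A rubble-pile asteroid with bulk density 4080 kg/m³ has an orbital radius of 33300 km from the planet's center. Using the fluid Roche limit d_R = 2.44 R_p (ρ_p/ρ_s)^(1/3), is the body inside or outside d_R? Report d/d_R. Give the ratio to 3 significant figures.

inside; d/d_R ≈ 0.752

d_R = 2.44 × (24600 km) × (1640/4080)^(1/3) = 44300 km
d/d_R = (33300) / (44300) = 0.752
Since d/d_R < 1, the body is inside the Roche limit.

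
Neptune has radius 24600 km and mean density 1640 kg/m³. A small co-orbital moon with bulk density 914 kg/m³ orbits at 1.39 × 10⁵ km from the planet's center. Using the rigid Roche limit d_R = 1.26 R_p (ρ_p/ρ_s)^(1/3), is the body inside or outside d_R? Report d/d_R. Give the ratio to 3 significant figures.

d_R = 1.26 × (24600 km) × (1640/914)^(1/3) = 37670 km
d/d_R = (1.39 × 10⁵) / (37670) = 3.69
Since d/d_R > 1, the body is outside the Roche limit.

outside; d/d_R ≈ 3.69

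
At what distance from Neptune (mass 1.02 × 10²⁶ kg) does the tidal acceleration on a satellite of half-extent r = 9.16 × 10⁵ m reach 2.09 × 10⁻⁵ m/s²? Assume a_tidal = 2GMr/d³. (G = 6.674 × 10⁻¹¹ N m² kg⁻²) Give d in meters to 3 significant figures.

8.42 × 10⁸ m

2GMr/d³ = a_tidal  ⇒  d = (2GMr / a_tidal)^(1/3)
d = (2 × 6.674×10⁻¹¹ × (1.02 × 10²⁶) × (9.16 × 10⁵) / (2.09 × 10⁻⁵))^(1/3)
  = 8.42 × 10⁸ m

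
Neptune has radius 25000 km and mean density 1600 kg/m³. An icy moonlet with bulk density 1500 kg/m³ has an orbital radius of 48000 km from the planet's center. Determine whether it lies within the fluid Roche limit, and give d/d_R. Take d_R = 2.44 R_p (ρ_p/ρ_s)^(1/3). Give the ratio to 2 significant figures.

inside; d/d_R ≈ 0.77

d_R = 2.44 × (25000 km) × (1600/1500)^(1/3) = 62330 km
d/d_R = (48000) / (62330) = 0.77
Since d/d_R < 1, the body is inside the Roche limit.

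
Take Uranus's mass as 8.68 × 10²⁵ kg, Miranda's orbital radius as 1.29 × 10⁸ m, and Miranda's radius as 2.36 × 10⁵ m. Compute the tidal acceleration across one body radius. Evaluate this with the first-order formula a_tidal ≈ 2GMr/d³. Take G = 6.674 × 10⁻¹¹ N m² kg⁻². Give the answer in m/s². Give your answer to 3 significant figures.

Δg = 2GMr/d³
   = 2 × (6.674 × 10⁻¹¹) × (8.68 × 10²⁵) × (2.36 × 10⁵) / (1.29 × 10⁸)³
   = 1.27 × 10⁻³ m/s²

1.27 × 10⁻³ m/s²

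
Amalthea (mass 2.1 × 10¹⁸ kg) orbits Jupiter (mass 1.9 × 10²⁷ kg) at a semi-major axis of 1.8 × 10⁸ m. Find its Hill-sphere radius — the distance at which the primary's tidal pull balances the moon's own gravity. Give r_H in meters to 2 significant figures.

1.3 × 10⁵ m

r_H ≈ a (m/3M)^(1/3)
    = (1.8 × 10⁸) × (2.1 × 10¹⁸ / (3 × 1.9 × 10²⁷))^(1/3)
    = 1.3 × 10⁵ m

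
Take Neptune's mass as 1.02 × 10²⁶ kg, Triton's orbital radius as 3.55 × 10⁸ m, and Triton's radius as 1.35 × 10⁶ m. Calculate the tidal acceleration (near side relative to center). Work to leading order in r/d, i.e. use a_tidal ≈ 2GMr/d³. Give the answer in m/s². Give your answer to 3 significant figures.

Since r ≪ d, expand the inverse-square field across one radius to get the leading 2GMr/d³ term.
a_tidal = 2GMr/d³
        = 2 × (6.674 × 10⁻¹¹) × (1.02 × 10²⁶) × (1.35 × 10⁶) / (3.55 × 10⁸)³
        = 4.11 × 10⁻⁴ m/s²

4.11 × 10⁻⁴ m/s²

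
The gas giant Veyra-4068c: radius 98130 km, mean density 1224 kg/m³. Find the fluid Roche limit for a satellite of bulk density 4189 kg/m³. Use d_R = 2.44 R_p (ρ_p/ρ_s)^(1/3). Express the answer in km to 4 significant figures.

1.589 × 10⁵ km

d_R = 2.44 × 98130 km × (1224/4189)^(1/3)
    = 1.589 × 10⁵ km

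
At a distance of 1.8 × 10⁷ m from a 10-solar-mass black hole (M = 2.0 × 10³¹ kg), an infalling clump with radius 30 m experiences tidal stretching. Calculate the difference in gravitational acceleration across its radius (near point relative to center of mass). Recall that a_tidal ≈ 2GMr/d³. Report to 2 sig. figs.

Since r ≪ d, expand the inverse-square field across one radius to get the leading 2GMr/d³ term.
Δa = 2GMr/d³
   = 2 × (6.674 × 10⁻¹¹) × (2.0 × 10³¹) × (30) / (1.8 × 10⁷)³
   = 1.4 × 10¹ m/s²

1.4 × 10¹ m/s²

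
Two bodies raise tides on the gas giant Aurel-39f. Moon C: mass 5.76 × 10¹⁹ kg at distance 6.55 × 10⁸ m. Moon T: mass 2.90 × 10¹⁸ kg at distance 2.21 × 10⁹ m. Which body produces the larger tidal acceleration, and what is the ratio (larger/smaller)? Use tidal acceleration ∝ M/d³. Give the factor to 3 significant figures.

Moon C, by a factor of ≈ 763

Compare M/d³ for the two perturbers:
Moon C: (5.76 × 10¹⁹) / (6.55 × 10⁸)³ = 2.050 × 10⁻⁷
Moon T: (2.90 × 10¹⁸) / (2.21 × 10⁹)³ = 2.687 × 10⁻¹⁰
Ratio (larger/smaller) = 763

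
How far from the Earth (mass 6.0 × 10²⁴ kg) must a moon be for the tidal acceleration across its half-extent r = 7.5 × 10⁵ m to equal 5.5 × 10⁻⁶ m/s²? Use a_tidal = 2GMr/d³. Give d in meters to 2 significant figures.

4.8 × 10⁸ m

2GMr/d³ = a_tidal  ⇒  d = (2GMr / a_tidal)^(1/3)
d = (2 × 6.674×10⁻¹¹ × (6.0 × 10²⁴) × (7.5 × 10⁵) / (5.5 × 10⁻⁶))^(1/3)
  = 4.8 × 10⁸ m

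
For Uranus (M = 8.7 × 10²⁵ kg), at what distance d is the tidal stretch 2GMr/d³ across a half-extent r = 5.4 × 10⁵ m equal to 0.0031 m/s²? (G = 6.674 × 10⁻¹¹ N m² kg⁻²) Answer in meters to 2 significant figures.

1.3 × 10⁸ m

2GMr/d³ = a_tidal  ⇒  d = (2GMr / a_tidal)^(1/3)
d = (2 × 6.674×10⁻¹¹ × (8.7 × 10²⁵) × (5.4 × 10⁵) / (0.0031))^(1/3)
  = 1.3 × 10⁸ m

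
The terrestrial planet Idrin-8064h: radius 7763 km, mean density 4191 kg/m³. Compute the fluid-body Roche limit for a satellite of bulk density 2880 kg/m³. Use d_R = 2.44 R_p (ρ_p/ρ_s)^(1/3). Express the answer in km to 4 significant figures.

21460 km

d_R = 2.44 × 7763 km × (4191/2880)^(1/3)
    = 21460 km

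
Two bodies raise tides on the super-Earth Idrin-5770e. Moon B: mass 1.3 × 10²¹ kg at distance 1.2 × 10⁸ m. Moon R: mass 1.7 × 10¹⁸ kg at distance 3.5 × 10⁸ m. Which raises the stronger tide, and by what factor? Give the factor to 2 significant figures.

Moon B, by a factor of ≈ 19000

Tidal stretch scales as M/d³; compute that for each body.
Moon B: (1.3 × 10²¹) / (1.2 × 10⁸)³ = 7.523 × 10⁻⁴
Moon R: (1.7 × 10¹⁸) / (3.5 × 10⁸)³ = 3.965 × 10⁻⁸
Ratio (larger/smaller) = 19000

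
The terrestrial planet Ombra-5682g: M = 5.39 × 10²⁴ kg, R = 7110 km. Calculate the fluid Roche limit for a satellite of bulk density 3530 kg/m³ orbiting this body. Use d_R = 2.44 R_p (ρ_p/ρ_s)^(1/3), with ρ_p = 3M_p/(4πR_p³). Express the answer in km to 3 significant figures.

17400 km

ρ_p = 3M_p/(4πR_p³) = 3 × (5.39 × 10²⁴) / (4π × (7.11 × 10⁶ m)³) = 3580 kg/m³
d_R = 2.44 × 7110 km × (3580/3530)^(1/3)
    = 17400 km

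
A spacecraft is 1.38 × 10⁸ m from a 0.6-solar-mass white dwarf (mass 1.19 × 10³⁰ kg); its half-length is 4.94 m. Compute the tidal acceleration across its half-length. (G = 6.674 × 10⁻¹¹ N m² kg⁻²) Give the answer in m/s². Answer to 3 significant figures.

2.99 × 10⁻⁴ m/s²

Differencing GM/(d−r)² and GM/d² to first order in r/d gives 2GMr/d³.
Δg = 2GMr/d³
   = 2 × (6.674 × 10⁻¹¹) × (1.19 × 10³⁰) × (4.94) / (1.38 × 10⁸)³
   = 2.99 × 10⁻⁴ m/s²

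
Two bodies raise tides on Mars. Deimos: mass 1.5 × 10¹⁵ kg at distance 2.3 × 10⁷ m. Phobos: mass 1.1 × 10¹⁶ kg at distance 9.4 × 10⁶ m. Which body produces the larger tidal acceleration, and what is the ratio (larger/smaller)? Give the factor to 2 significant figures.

The tide-raising term goes as M/d³ (the gradient of a 1/d² field).
Deimos: (1.5 × 10¹⁵) / (2.3 × 10⁷)³ = 1.233 × 10⁻⁷
Phobos: (1.1 × 10¹⁶) / (9.4 × 10⁶)³ = 1.324 × 10⁻⁵
Ratio (larger/smaller) = 110

Phobos, by a factor of ≈ 110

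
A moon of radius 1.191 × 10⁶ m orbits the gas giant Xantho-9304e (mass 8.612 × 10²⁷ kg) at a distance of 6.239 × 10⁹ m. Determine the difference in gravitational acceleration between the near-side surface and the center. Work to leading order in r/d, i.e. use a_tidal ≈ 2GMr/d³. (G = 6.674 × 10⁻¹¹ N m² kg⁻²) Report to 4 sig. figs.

Δg = 2GMr/d³
   = 2 × (6.674 × 10⁻¹¹) × (8.612 × 10²⁷) × (1.191 × 10⁶) / (6.239 × 10⁹)³
   = 5.638 × 10⁻⁶ m/s²

5.638 × 10⁻⁶ m/s²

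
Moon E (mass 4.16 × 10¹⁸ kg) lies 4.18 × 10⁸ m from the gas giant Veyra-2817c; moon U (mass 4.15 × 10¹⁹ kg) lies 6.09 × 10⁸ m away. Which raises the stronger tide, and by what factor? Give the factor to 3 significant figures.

Moon U, by a factor of ≈ 3.23

Compare M/d³ for the two perturbers:
Moon E: (4.16 × 10¹⁸) / (4.18 × 10⁸)³ = 5.696 × 10⁻⁸
Moon U: (4.15 × 10¹⁹) / (6.09 × 10⁸)³ = 1.837 × 10⁻⁷
Ratio (larger/smaller) = 3.23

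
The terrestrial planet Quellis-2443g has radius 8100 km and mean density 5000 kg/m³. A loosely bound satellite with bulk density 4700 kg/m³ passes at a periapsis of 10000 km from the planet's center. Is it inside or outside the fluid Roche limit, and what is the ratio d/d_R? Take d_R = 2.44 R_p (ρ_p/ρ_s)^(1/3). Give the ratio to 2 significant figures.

d_R = 2.44 × (8100 km) × (5000/4700)^(1/3) = 20180 km
d/d_R = (10000) / (20180) = 0.50
Since d/d_R < 1, the body is inside the Roche limit.

inside; d/d_R ≈ 0.50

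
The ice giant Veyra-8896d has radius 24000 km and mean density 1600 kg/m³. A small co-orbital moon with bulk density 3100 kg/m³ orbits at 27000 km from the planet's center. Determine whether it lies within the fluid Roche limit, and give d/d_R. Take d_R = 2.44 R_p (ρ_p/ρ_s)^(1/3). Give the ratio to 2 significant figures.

d_R = 2.44 × (24000 km) × (1600/3100)^(1/3) = 46970 km
d/d_R = (27000) / (46970) = 0.57
Since d/d_R < 1, the body is inside the Roche limit.

inside; d/d_R ≈ 0.57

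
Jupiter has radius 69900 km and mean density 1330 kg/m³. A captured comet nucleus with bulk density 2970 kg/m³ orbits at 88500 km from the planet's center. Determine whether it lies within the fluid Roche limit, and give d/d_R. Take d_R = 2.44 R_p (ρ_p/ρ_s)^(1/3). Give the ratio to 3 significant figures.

d_R = 2.44 × (69900 km) × (1330/2970)^(1/3) = 1.305 × 10⁵ km
d/d_R = (88500) / (1.305 × 10⁵) = 0.678
Since d/d_R < 1, the body is inside the Roche limit.

inside; d/d_R ≈ 0.678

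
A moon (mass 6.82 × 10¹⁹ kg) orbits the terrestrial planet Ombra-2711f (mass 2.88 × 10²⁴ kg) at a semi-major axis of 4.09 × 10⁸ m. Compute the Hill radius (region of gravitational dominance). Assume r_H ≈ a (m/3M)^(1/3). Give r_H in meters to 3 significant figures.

8.14 × 10⁶ m

r_H ≈ a (m/3M)^(1/3)
    = (4.09 × 10⁸) × (6.82 × 10¹⁹ / (3 × 2.88 × 10²⁴))^(1/3)
    = 8.14 × 10⁶ m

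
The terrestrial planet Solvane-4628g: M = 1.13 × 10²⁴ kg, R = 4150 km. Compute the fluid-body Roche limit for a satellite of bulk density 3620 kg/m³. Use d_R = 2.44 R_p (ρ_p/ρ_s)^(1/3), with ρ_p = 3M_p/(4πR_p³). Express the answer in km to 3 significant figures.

10300 km

ρ_p = 3M_p/(4πR_p³) = 3 × (1.13 × 10²⁴) / (4π × (4.15 × 10⁶ m)³) = 3770 kg/m³
d_R = 2.44 × 4150 km × (3770/3620)^(1/3)
    = 10300 km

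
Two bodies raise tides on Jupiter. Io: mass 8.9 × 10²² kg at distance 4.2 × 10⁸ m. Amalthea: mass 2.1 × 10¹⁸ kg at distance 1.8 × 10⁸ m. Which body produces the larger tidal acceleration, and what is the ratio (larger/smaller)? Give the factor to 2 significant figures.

Io, by a factor of ≈ 3300

Compare M/d³ for the two perturbers:
Io: (8.9 × 10²²) / (4.2 × 10⁸)³ = 1.201 × 10⁻³
Amalthea: (2.1 × 10¹⁸) / (1.8 × 10⁸)³ = 3.601 × 10⁻⁷
Ratio (larger/smaller) = 3300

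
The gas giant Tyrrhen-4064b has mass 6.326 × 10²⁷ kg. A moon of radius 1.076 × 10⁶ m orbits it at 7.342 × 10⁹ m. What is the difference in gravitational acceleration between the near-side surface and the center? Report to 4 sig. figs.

2.296 × 10⁻⁶ m/s²

Δa = 2GMr/d³
   = 2 × (6.674 × 10⁻¹¹) × (6.326 × 10²⁷) × (1.076 × 10⁶) / (7.342 × 10⁹)³
   = 2.296 × 10⁻⁶ m/s²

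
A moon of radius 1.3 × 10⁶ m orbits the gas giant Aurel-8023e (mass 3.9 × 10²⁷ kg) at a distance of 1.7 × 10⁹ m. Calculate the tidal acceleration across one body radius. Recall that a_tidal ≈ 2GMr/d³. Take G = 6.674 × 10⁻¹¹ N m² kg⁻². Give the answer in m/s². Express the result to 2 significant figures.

1.4 × 10⁻⁴ m/s²

a_tidal = 2GMr/d³
        = 2 × (6.674 × 10⁻¹¹) × (3.9 × 10²⁷) × (1.3 × 10⁶) / (1.7 × 10⁹)³
        = 1.4 × 10⁻⁴ m/s²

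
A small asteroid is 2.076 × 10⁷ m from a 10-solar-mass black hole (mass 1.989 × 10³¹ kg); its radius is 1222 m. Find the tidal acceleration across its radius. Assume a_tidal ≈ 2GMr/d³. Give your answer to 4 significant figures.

3.626 × 10² m/s²

Δa = 2GMr/d³
   = 2 × (6.674 × 10⁻¹¹) × (1.989 × 10³¹) × (1222) / (2.076 × 10⁷)³
   = 3.626 × 10² m/s²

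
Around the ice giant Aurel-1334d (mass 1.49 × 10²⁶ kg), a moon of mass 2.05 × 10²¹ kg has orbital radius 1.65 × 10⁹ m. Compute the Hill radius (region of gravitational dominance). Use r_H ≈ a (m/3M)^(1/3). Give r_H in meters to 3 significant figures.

r_H ≈ a (m/3M)^(1/3)
    = (1.65 × 10⁹) × (2.05 × 10²¹ / (3 × 1.49 × 10²⁶))^(1/3)
    = 2.74 × 10⁷ m

2.74 × 10⁷ m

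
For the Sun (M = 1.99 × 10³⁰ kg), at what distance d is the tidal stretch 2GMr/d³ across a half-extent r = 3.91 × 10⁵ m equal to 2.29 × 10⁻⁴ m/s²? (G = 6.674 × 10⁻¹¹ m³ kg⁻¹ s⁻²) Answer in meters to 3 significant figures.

7.68 × 10⁹ m

2GMr/d³ = a_tidal  ⇒  d = (2GMr / a_tidal)^(1/3)
d = (2 × 6.674×10⁻¹¹ × (1.99 × 10³⁰) × (3.91 × 10⁵) / (2.29 × 10⁻⁴))^(1/3)
  = 7.68 × 10⁹ m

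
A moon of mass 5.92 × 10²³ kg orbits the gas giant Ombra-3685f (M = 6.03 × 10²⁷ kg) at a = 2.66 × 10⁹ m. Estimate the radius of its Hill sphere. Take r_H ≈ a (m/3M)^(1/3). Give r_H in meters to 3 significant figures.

8.51 × 10⁷ m

r_H ≈ a (m/3M)^(1/3)
    = (2.66 × 10⁹) × (5.92 × 10²³ / (3 × 6.03 × 10²⁷))^(1/3)
    = 8.51 × 10⁷ m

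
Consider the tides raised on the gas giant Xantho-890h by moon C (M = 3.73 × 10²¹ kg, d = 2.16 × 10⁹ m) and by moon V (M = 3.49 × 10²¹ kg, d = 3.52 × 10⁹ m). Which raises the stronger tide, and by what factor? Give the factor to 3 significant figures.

Moon C, by a factor of ≈ 4.63

The tide-raising term goes as M/d³ (the gradient of a 1/d² field).
Moon C: (3.73 × 10²¹) / (2.16 × 10⁹)³ = 3.701 × 10⁻⁷
Moon V: (3.49 × 10²¹) / (3.52 × 10⁹)³ = 8.002 × 10⁻⁸
Ratio (larger/smaller) = 4.63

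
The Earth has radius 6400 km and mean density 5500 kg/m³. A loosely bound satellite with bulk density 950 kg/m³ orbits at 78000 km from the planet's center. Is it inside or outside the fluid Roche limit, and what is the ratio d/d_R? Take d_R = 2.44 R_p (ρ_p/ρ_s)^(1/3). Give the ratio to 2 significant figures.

d_R = 2.44 × (6400 km) × (5500/950)^(1/3) = 28040 km
d/d_R = (78000) / (28040) = 2.8
Since d/d_R > 1, the body is outside the Roche limit.

outside; d/d_R ≈ 2.8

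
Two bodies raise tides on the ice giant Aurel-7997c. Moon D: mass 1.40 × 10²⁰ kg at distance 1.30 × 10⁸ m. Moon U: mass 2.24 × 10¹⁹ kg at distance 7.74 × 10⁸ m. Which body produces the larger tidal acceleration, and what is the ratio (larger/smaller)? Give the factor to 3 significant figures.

Compare M/d³ for the two perturbers:
Moon D: (1.40 × 10²⁰) / (1.30 × 10⁸)³ = 6.372 × 10⁻⁵
Moon U: (2.24 × 10¹⁹) / (7.74 × 10⁸)³ = 4.831 × 10⁻⁸
Ratio (larger/smaller) = 1320

Moon D, by a factor of ≈ 1320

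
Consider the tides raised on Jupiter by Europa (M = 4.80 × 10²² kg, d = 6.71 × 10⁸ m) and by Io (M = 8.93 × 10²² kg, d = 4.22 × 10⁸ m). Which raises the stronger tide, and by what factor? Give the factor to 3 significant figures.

Io, by a factor of ≈ 7.48

The tide-raising term goes as M/d³ (the gradient of a 1/d² field).
Europa: (4.80 × 10²²) / (6.71 × 10⁸)³ = 1.589 × 10⁻⁴
Io: (8.93 × 10²²) / (4.22 × 10⁸)³ = 1.188 × 10⁻³
Ratio (larger/smaller) = 7.48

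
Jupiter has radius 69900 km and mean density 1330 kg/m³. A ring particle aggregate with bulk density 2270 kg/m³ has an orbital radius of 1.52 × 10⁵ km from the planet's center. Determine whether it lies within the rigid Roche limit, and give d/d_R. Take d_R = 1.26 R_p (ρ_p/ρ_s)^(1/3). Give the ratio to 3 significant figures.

d_R = 1.26 × (69900 km) × (1330/2270)^(1/3) = 73700 km
d/d_R = (1.52 × 10⁵) / (73700) = 2.06
Since d/d_R > 1, the body is outside the Roche limit.

outside; d/d_R ≈ 2.06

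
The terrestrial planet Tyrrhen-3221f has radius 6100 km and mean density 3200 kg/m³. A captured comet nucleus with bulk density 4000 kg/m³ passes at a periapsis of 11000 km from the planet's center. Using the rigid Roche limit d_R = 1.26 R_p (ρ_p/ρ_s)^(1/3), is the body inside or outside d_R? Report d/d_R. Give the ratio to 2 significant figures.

outside; d/d_R ≈ 1.5

d_R = 1.26 × (6100 km) × (3200/4000)^(1/3) = 7135 km
d/d_R = (11000) / (7135) = 1.5
Since d/d_R > 1, the body is outside the Roche limit.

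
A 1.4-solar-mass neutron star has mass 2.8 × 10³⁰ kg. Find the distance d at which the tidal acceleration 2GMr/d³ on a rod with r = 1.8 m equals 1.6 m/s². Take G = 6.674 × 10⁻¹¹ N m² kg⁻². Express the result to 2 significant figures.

2GMr/d³ = a_tidal  ⇒  d = (2GMr / a_tidal)^(1/3)
d = (2 × 6.674×10⁻¹¹ × (2.8 × 10³⁰) × (1.8) / (1.6))^(1/3)
  = 7.5 × 10⁶ m

7.5 × 10⁶ m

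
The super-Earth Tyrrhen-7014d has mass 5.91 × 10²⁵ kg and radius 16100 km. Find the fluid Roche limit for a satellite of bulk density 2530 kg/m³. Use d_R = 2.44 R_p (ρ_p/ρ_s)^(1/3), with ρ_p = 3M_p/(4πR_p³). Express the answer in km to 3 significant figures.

43300 km

ρ_p = 3M_p/(4πR_p³) = 3 × (5.91 × 10²⁵) / (4π × (1.61 × 10⁷ m)³) = 3380 kg/m³
d_R = 2.44 × 16100 km × (3380/2530)^(1/3)
    = 43300 km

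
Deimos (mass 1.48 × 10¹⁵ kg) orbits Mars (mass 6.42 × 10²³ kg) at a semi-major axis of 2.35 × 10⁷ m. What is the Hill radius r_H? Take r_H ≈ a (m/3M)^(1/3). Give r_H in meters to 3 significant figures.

r_H ≈ a (m/3M)^(1/3)
    = (2.35 × 10⁷) × (1.48 × 10¹⁵ / (3 × 6.42 × 10²³))^(1/3)
    = 2.15 × 10⁴ m

2.15 × 10⁴ m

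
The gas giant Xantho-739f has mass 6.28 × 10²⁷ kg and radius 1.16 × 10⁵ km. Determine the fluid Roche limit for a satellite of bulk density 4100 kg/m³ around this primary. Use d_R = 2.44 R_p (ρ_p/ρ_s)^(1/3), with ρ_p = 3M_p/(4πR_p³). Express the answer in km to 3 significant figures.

ρ_p = 3M_p/(4πR_p³) = 3 × (6.28 × 10²⁷) / (4π × (1.16 × 10⁸ m)³) = 960 kg/m³
d_R = 2.44 × 1.16 × 10⁵ km × (960/4100)^(1/3)
    = 1.74 × 10⁵ km

1.74 × 10⁵ km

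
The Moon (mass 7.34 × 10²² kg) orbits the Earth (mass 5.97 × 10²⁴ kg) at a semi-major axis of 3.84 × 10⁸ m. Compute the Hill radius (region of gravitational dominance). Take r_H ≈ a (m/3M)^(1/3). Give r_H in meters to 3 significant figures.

6.15 × 10⁷ m

r_H ≈ a (m/3M)^(1/3)
    = (3.84 × 10⁸) × (7.34 × 10²² / (3 × 5.97 × 10²⁴))^(1/3)
    = 6.15 × 10⁷ m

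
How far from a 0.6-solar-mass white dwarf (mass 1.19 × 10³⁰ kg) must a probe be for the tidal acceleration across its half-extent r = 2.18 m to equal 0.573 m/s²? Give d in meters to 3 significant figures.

8.45 × 10⁶ m

2GMr/d³ = a_tidal  ⇒  d = (2GMr / a_tidal)^(1/3)
d = (2 × 6.674×10⁻¹¹ × (1.19 × 10³⁰) × (2.18) / (0.573))^(1/3)
  = 8.45 × 10⁶ m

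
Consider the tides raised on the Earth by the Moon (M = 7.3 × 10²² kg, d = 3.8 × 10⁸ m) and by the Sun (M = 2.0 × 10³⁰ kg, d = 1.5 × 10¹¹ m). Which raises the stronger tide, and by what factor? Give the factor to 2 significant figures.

The Moon, by a factor of ≈ 2.2

Compare M/d³ for the two perturbers:
The Moon: (7.3 × 10²²) / (3.8 × 10⁸)³ = 1.330 × 10⁻³
The Sun: (2.0 × 10³⁰) / (1.5 × 10¹¹)³ = 5.926 × 10⁻⁴
Ratio (larger/smaller) = 2.2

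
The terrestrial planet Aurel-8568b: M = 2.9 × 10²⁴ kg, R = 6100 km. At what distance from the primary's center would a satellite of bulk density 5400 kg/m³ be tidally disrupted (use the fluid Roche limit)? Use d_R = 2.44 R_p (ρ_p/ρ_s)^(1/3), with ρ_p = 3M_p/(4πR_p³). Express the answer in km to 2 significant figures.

ρ_p = 3M_p/(4πR_p³) = 3 × (2.9 × 10²⁴) / (4π × (6.1 × 10⁶ m)³) = 3100 kg/m³
d_R = 2.44 × 6100 km × (3100/5400)^(1/3)
    = 12000 km

12000 km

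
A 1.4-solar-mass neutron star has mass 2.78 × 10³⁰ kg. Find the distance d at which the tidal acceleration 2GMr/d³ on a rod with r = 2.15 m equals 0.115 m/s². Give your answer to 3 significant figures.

2GMr/d³ = a_tidal  ⇒  d = (2GMr / a_tidal)^(1/3)
d = (2 × 6.674×10⁻¹¹ × (2.78 × 10³⁰) × (2.15) / (0.115))^(1/3)
  = 1.91 × 10⁷ m

1.91 × 10⁷ m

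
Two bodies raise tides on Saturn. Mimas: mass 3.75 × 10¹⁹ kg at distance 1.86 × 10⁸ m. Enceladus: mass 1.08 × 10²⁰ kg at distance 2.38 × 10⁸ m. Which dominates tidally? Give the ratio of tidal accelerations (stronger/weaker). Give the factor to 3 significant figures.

Enceladus, by a factor of ≈ 1.37

The tide-raising term goes as M/d³ (the gradient of a 1/d² field).
Mimas: (3.75 × 10¹⁹) / (1.86 × 10⁸)³ = 5.828 × 10⁻⁶
Enceladus: (1.08 × 10²⁰) / (2.38 × 10⁸)³ = 8.011 × 10⁻⁶
Ratio (larger/smaller) = 1.37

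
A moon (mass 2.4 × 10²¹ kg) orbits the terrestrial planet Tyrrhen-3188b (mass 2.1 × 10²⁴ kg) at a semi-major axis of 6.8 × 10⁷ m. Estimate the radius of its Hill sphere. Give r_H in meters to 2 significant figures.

r_H ≈ a (m/3M)^(1/3)
    = (6.8 × 10⁷) × (2.4 × 10²¹ / (3 × 2.1 × 10²⁴))^(1/3)
    = 4.9 × 10⁶ m

4.9 × 10⁶ m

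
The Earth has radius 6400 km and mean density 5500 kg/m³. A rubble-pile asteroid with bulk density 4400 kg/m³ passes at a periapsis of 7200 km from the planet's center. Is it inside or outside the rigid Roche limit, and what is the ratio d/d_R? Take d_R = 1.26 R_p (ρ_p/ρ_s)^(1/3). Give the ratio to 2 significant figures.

d_R = 1.26 × (6400 km) × (5500/4400)^(1/3) = 8687 km
d/d_R = (7200) / (8687) = 0.83
Since d/d_R < 1, the body is inside the Roche limit.

inside; d/d_R ≈ 0.83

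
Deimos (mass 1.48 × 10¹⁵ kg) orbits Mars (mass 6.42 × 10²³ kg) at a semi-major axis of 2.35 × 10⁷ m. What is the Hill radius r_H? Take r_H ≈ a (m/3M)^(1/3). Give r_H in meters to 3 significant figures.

2.15 × 10⁴ m

r_H ≈ a (m/3M)^(1/3)
    = (2.35 × 10⁷) × (1.48 × 10¹⁵ / (3 × 6.42 × 10²³))^(1/3)
    = 2.15 × 10⁴ m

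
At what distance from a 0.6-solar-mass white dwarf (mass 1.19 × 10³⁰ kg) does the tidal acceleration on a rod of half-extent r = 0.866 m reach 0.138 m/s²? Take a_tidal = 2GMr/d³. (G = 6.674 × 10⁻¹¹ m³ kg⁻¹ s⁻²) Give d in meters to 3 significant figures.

9.99 × 10⁶ m

2GMr/d³ = a_tidal  ⇒  d = (2GMr / a_tidal)^(1/3)
d = (2 × 6.674×10⁻¹¹ × (1.19 × 10³⁰) × (0.866) / (0.138))^(1/3)
  = 9.99 × 10⁶ m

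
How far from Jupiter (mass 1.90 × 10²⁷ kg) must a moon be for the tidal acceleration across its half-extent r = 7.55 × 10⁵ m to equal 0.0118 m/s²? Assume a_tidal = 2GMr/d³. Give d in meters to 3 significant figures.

2.53 × 10⁸ m

2GMr/d³ = a_tidal  ⇒  d = (2GMr / a_tidal)^(1/3)
d = (2 × 6.674×10⁻¹¹ × (1.90 × 10²⁷) × (7.55 × 10⁵) / (0.0118))^(1/3)
  = 2.53 × 10⁸ m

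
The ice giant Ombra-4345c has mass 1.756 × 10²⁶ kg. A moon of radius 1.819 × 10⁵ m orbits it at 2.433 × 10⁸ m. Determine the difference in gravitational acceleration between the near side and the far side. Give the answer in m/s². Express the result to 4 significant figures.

5.921 × 10⁻⁴ m/s²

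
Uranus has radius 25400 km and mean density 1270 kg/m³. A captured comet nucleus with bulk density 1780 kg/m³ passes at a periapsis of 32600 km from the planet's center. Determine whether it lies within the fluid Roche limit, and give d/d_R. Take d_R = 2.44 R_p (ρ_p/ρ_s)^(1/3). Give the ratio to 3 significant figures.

d_R = 2.44 × (25400 km) × (1270/1780)^(1/3) = 55380 km
d/d_R = (32600) / (55380) = 0.589
Since d/d_R < 1, the body is inside the Roche limit.

inside; d/d_R ≈ 0.589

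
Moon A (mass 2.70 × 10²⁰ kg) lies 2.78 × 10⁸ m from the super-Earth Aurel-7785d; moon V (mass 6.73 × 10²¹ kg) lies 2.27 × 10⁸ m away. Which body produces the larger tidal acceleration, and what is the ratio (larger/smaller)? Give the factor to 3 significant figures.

Moon V, by a factor of ≈ 45.8

Tidal acceleration ∝ M/d³, so compare M/d³ for each.
Moon A: (2.70 × 10²⁰) / (2.78 × 10⁸)³ = 1.257 × 10⁻⁵
Moon V: (6.73 × 10²¹) / (2.27 × 10⁸)³ = 5.754 × 10⁻⁴
Ratio (larger/smaller) = 45.8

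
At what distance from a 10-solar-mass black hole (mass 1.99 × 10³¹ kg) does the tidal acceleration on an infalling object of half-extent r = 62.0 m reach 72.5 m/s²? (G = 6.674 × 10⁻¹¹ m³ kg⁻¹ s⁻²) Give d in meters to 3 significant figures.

1.31 × 10⁷ m

2GMr/d³ = a_tidal  ⇒  d = (2GMr / a_tidal)^(1/3)
d = (2 × 6.674×10⁻¹¹ × (1.99 × 10³¹) × (62.0) / (72.5))^(1/3)
  = 1.31 × 10⁷ m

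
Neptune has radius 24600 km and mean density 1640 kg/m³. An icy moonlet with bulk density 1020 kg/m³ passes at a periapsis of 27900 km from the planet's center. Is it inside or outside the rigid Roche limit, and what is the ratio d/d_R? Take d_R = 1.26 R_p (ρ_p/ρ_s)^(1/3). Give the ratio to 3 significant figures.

inside; d/d_R ≈ 0.768

d_R = 1.26 × (24600 km) × (1640/1020)^(1/3) = 36310 km
d/d_R = (27900) / (36310) = 0.768
Since d/d_R < 1, the body is inside the Roche limit.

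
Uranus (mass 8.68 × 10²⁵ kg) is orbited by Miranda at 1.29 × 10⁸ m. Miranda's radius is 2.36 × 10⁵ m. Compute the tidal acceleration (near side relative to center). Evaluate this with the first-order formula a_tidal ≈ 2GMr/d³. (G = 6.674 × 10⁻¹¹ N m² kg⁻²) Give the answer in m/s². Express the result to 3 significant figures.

1.27 × 10⁻³ m/s²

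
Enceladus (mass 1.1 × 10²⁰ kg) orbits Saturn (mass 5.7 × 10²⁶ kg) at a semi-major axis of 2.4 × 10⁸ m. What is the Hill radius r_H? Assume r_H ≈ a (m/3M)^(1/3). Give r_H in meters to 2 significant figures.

r_H ≈ a (m/3M)^(1/3)
    = (2.4 × 10⁸) × (1.1 × 10²⁰ / (3 × 5.7 × 10²⁶))^(1/3)
    = 9.6 × 10⁵ m

9.6 × 10⁵ m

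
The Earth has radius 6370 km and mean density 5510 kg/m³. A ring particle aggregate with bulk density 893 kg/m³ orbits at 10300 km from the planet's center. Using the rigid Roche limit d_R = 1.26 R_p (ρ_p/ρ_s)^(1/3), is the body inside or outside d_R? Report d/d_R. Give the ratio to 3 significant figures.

inside; d/d_R ≈ 0.700

d_R = 1.26 × (6370 km) × (5510/893)^(1/3) = 14720 km
d/d_R = (10300) / (14720) = 0.700
Since d/d_R < 1, the body is inside the Roche limit.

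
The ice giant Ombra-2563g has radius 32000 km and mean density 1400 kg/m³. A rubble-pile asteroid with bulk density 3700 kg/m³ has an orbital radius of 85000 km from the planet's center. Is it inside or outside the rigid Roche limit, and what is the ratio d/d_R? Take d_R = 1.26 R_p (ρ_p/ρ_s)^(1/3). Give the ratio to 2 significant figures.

outside; d/d_R ≈ 2.9

d_R = 1.26 × (32000 km) × (1400/3700)^(1/3) = 29160 km
d/d_R = (85000) / (29160) = 2.9
Since d/d_R > 1, the body is outside the Roche limit.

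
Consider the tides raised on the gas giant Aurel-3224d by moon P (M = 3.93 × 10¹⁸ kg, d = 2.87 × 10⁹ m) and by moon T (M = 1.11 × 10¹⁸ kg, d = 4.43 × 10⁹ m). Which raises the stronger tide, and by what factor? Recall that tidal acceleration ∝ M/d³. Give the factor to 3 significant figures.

Compare M/d³ for the two perturbers:
Moon P: (3.93 × 10¹⁸) / (2.87 × 10⁹)³ = 1.662 × 10⁻¹⁰
Moon T: (1.11 × 10¹⁸) / (4.43 × 10⁹)³ = 1.277 × 10⁻¹¹
Ratio (larger/smaller) = 13.0

Moon P, by a factor of ≈ 13.0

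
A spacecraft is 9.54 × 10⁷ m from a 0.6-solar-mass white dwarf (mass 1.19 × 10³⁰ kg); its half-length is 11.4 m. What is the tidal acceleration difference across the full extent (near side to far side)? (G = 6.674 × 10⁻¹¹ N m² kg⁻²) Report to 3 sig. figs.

4.17 × 10⁻³ m/s²

Δg = 4GMr/d³
   = 4 × (6.674 × 10⁻¹¹) × (1.19 × 10³⁰) × (11.4) / (9.54 × 10⁷)³
   = 4.17 × 10⁻³ m/s²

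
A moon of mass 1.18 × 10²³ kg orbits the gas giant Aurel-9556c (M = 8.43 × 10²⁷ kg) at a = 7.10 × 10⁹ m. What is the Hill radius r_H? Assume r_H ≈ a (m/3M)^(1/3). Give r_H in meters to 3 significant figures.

1.19 × 10⁸ m

r_H ≈ a (m/3M)^(1/3)
    = (7.10 × 10⁹) × (1.18 × 10²³ / (3 × 8.43 × 10²⁷))^(1/3)
    = 1.19 × 10⁸ m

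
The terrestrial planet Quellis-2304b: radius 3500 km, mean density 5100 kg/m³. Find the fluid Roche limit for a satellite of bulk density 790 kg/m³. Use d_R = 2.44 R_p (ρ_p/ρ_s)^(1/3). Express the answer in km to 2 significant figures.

16000 km

d_R = 2.44 × 3500 km × (5100/790)^(1/3)
    = 16000 km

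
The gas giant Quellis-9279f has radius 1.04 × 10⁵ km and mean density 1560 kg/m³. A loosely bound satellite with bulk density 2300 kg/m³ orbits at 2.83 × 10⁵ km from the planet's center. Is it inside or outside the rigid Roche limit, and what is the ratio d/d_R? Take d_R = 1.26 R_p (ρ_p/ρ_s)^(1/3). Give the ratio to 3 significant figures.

d_R = 1.26 × (1.04 × 10⁵ km) × (1560/2300)^(1/3) = 1.151 × 10⁵ km
d/d_R = (2.83 × 10⁵) / (1.151 × 10⁵) = 2.46
Since d/d_R > 1, the body is outside the Roche limit.

outside; d/d_R ≈ 2.46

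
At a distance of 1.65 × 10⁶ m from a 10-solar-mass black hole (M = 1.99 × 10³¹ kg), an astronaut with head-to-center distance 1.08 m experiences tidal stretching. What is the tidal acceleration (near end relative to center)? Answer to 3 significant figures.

The tidal stretch is the gradient of GM/d² times the body's extent r, hence the 1/d³ dependence.
a_tidal = 2GMr/d³
        = 2 × (6.674 × 10⁻¹¹) × (1.99 × 10³¹) × (1.08) / (1.65 × 10⁶)³
        = 6.39 × 10² m/s²

6.39 × 10² m/s²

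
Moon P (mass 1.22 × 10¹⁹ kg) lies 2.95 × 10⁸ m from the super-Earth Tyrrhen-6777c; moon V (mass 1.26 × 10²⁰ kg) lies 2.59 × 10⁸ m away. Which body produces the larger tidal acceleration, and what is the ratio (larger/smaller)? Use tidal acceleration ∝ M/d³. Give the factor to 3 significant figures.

Moon V, by a factor of ≈ 15.3

Tidal stretch scales as M/d³; compute that for each body.
Moon P: (1.22 × 10¹⁹) / (2.95 × 10⁸)³ = 4.752 × 10⁻⁷
Moon V: (1.26 × 10²⁰) / (2.59 × 10⁸)³ = 7.252 × 10⁻⁶
Ratio (larger/smaller) = 15.3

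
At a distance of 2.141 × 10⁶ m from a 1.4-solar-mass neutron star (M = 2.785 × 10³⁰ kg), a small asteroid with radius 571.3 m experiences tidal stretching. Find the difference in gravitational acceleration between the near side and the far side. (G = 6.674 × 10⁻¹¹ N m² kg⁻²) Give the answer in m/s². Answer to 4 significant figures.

The field gradient is 2GM/d³; across the full diameter 2r the difference is 4GMr/d³.
Δg = 4GMr/d³
   = 4 × (6.674 × 10⁻¹¹) × (2.785 × 10³⁰) × (571.3) / (2.141 × 10⁶)³
   = 4.328 × 10⁴ m/s²

4.328 × 10⁴ m/s²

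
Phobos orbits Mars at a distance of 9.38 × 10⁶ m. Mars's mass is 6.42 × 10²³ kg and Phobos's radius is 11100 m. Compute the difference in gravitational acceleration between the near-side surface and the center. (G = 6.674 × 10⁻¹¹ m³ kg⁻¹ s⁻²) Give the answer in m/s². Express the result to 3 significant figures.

Differencing GM/(d−r)² and GM/d² to first order in r/d gives 2GMr/d³.
Δg = 2GMr/d³
   = 2 × (6.674 × 10⁻¹¹) × (6.42 × 10²³) × (11100) / (9.38 × 10⁶)³
   = 1.15 × 10⁻³ m/s²

1.15 × 10⁻³ m/s²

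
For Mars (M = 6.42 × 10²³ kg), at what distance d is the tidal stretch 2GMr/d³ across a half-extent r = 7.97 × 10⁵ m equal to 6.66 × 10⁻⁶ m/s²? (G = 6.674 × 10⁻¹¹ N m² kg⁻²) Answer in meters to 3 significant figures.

2GMr/d³ = a_tidal  ⇒  d = (2GMr / a_tidal)^(1/3)
d = (2 × 6.674×10⁻¹¹ × (6.42 × 10²³) × (7.97 × 10⁵) / (6.66 × 10⁻⁶))^(1/3)
  = 2.17 × 10⁸ m

2.17 × 10⁸ m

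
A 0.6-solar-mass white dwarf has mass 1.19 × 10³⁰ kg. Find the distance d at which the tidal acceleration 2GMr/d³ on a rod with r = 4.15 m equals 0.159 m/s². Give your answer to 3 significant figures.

2GMr/d³ = a_tidal  ⇒  d = (2GMr / a_tidal)^(1/3)
d = (2 × 6.674×10⁻¹¹ × (1.19 × 10³⁰) × (4.15) / (0.159))^(1/3)
  = 1.61 × 10⁷ m

1.61 × 10⁷ m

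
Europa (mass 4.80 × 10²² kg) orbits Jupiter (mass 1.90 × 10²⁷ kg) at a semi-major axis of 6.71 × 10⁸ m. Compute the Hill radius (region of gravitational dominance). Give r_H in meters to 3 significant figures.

1.37 × 10⁷ m

r_H ≈ a (m/3M)^(1/3)
    = (6.71 × 10⁸) × (4.80 × 10²² / (3 × 1.90 × 10²⁷))^(1/3)
    = 1.37 × 10⁷ m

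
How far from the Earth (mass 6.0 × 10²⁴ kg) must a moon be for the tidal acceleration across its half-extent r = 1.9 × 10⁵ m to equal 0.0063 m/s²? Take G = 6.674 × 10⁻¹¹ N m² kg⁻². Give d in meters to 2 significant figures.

2.9 × 10⁷ m

2GMr/d³ = a_tidal  ⇒  d = (2GMr / a_tidal)^(1/3)
d = (2 × 6.674×10⁻¹¹ × (6.0 × 10²⁴) × (1.9 × 10⁵) / (0.0063))^(1/3)
  = 2.9 × 10⁷ m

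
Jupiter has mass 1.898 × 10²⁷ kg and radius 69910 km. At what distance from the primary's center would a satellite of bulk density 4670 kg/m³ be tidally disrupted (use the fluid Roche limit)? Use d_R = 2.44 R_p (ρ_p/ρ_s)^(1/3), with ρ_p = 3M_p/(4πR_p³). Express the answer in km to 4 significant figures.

ρ_p = 3M_p/(4πR_p³) = 3 × (1.898 × 10²⁷) / (4π × (6.991 × 10⁷ m)³) = 1326 kg/m³
d_R = 2.44 × 69910 km × (1326/4670)^(1/3)
    = 1.121 × 10⁵ km

1.121 × 10⁵ km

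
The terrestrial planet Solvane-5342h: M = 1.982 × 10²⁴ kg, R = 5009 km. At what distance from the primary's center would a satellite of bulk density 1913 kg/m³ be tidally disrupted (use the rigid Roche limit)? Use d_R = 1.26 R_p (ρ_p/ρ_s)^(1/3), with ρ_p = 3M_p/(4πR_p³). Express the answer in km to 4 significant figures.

7909 km

ρ_p = 3M_p/(4πR_p³) = 3 × (1.982 × 10²⁴) / (4π × (5.009 × 10⁶ m)³) = 3765 kg/m³
d_R = 1.26 × 5009 km × (3765/1913)^(1/3)
    = 7909 km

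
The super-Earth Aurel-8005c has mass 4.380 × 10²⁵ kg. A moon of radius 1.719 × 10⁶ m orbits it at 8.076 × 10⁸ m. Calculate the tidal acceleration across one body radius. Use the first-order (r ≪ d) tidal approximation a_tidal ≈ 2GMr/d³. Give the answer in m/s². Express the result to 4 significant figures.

1.908 × 10⁻⁵ m/s²

Since r ≪ d, expand the inverse-square field across one radius to get the leading 2GMr/d³ term.
Δg = 2GMr/d³
   = 2 × (6.674 × 10⁻¹¹) × (4.380 × 10²⁵) × (1.719 × 10⁶) / (8.076 × 10⁸)³
   = 1.908 × 10⁻⁵ m/s²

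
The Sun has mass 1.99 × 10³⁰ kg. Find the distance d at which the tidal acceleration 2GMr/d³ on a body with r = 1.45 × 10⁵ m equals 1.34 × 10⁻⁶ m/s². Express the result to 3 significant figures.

3.06 × 10¹⁰ m

2GMr/d³ = a_tidal  ⇒  d = (2GMr / a_tidal)^(1/3)
d = (2 × 6.674×10⁻¹¹ × (1.99 × 10³⁰) × (1.45 × 10⁵) / (1.34 × 10⁻⁶))^(1/3)
  = 3.06 × 10¹⁰ m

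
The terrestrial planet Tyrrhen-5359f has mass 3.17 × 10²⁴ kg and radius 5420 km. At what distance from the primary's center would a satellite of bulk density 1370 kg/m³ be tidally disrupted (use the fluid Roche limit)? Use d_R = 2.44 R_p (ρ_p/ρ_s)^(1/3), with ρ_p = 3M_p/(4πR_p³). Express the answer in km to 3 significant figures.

20000 km

ρ_p = 3M_p/(4πR_p³) = 3 × (3.17 × 10²⁴) / (4π × (5.42 × 10⁶ m)³) = 4750 kg/m³
d_R = 2.44 × 5420 km × (4750/1370)^(1/3)
    = 20000 km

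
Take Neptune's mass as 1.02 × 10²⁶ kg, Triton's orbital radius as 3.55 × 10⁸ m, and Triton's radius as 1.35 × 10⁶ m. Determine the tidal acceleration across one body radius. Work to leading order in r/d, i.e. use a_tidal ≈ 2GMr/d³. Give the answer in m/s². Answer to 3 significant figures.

4.11 × 10⁻⁴ m/s²

The tidal stretch is the gradient of GM/d² times the body's extent r, hence the 1/d³ dependence.
Δa = 2GMr/d³
   = 2 × (6.674 × 10⁻¹¹) × (1.02 × 10²⁶) × (1.35 × 10⁶) / (3.55 × 10⁸)³
   = 4.11 × 10⁻⁴ m/s²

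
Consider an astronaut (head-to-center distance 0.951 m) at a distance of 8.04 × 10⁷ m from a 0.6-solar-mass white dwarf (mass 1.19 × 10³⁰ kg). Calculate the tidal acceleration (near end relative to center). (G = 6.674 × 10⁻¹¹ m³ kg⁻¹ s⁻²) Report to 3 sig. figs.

The tidal stretch is the gradient of GM/d² times the body's extent r, hence the 1/d³ dependence.
a_tidal = 2GMr/d³
        = 2 × (6.674 × 10⁻¹¹) × (1.19 × 10³⁰) × (0.951) / (8.04 × 10⁷)³
        = 2.91 × 10⁻⁴ m/s²

2.91 × 10⁻⁴ m/s²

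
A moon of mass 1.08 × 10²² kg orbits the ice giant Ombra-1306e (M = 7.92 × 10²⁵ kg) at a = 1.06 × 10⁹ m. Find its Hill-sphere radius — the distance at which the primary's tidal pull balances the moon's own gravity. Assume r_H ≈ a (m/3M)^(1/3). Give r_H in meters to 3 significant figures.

r_H ≈ a (m/3M)^(1/3)
    = (1.06 × 10⁹) × (1.08 × 10²² / (3 × 7.92 × 10²⁵))^(1/3)
    = 3.78 × 10⁷ m

3.78 × 10⁷ m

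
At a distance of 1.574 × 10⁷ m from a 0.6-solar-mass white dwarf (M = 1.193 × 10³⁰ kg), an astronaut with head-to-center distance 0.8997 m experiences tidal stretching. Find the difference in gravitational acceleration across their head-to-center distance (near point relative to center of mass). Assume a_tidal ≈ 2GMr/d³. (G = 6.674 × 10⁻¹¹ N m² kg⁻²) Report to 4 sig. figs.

3.674 × 10⁻² m/s²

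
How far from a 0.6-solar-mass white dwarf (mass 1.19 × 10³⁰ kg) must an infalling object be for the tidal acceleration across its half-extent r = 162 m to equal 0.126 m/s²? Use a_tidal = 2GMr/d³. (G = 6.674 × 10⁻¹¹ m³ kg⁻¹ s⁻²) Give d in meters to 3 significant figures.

2GMr/d³ = a_tidal  ⇒  d = (2GMr / a_tidal)^(1/3)
d = (2 × 6.674×10⁻¹¹ × (1.19 × 10³⁰) × (162) / (0.126))^(1/3)
  = 5.89 × 10⁷ m

5.89 × 10⁷ m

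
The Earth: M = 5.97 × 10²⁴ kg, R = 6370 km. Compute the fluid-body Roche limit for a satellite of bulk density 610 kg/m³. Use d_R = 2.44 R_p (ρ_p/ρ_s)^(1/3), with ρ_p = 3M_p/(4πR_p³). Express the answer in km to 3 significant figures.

32400 km

ρ_p = 3M_p/(4πR_p³) = 3 × (5.97 × 10²⁴) / (4π × (6.37 × 10⁶ m)³) = 5510 kg/m³
d_R = 2.44 × 6370 km × (5510/610)^(1/3)
    = 32400 km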